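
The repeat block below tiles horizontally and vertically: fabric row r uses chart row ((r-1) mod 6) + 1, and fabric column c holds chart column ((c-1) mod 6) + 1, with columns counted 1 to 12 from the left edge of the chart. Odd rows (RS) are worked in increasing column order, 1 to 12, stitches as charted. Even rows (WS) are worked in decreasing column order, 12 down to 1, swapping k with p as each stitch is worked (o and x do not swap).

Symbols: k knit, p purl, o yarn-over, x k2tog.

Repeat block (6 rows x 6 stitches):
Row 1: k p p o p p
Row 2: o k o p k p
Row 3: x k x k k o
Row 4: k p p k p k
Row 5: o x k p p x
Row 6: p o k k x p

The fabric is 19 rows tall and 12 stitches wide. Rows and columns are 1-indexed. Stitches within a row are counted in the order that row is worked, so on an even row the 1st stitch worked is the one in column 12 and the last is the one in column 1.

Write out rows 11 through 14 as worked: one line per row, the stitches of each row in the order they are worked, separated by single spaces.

Result:
o x k p p x o x k p p x
k x p p o k k x p p o k
k p p o p p k p p o p p
k p k o p o k p k o p o

Derivation:
Row 11: chart row 5, RS - tile across columns 1-12 and work as-is.
Row 12: chart row 6, WS - tiled (columns 1-12): p o k k x p p o k k x p; work from column 12 back to 1 with k<->p swapped.
Row 13: chart row 1, RS - tile across columns 1-12 and work as-is.
Row 14: chart row 2, WS - tiled (columns 1-12): o k o p k p o k o p k p; work from column 12 back to 1 with k<->p swapped.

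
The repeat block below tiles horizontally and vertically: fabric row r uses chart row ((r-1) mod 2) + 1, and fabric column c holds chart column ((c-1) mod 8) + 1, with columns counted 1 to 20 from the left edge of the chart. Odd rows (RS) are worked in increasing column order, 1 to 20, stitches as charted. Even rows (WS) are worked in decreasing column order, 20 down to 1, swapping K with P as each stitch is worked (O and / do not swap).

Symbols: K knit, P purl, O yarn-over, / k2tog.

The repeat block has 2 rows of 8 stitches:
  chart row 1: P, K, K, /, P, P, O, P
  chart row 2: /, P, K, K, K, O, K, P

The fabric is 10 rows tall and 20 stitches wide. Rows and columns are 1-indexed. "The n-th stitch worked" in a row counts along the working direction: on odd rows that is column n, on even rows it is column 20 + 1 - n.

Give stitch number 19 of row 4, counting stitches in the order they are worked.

For row 4: chart row = ((4-1) mod 2) + 1 = 2; this is a WS (even) row.
Chart row 2 tiled across columns 1-20: / P K K K O K P / P K K K O K P / P K K
Wrong side: read the tiled row from column 20 down to 1 and exchange K with P (leave O, /).
Row 4 as worked: P P K / K P O P P P K / K P O P P P K /
Stitch 19 in working order -> K

Result:
K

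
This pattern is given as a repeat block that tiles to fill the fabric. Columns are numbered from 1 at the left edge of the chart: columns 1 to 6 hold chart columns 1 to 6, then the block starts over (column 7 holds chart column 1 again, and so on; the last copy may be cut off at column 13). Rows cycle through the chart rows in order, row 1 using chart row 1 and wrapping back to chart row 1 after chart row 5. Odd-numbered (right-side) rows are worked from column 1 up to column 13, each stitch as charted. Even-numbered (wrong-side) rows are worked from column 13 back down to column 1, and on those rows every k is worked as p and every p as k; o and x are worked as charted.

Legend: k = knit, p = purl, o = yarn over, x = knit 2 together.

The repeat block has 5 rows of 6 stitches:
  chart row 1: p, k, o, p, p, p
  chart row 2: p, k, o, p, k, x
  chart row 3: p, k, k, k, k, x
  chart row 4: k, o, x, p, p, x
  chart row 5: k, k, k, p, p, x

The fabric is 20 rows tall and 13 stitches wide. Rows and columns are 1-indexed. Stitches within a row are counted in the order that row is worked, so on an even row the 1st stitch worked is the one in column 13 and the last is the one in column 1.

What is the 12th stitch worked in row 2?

Row 2: (2-1) mod 5 = 1, so use chart row 2. Even row -> WS.
Chart row 2 tiled across columns 1-13: p k o p k x p k o p k x p
WS row: flip the tiled sequence (start at column 13) and apply k<->p; o and x stay.
Row 2 as worked: k x p k o p k x p k o p k
The 12th stitch worked is p.

== STITCH ==
p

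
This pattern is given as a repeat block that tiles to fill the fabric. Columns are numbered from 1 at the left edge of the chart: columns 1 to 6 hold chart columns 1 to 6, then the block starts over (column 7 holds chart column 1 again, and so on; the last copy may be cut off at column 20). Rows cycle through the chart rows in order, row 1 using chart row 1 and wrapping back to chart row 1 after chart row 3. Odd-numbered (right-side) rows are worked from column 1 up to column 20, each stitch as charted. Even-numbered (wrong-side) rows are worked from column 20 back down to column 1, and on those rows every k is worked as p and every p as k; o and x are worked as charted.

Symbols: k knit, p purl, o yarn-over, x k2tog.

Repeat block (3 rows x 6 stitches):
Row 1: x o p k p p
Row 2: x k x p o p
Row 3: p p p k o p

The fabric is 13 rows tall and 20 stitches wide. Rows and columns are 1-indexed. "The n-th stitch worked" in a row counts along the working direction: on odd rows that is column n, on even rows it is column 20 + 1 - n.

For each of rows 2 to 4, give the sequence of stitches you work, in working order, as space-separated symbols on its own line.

Result:
p x k o k x p x k o k x p x k o k x p x
p p p k o p p p p k o p p p p k o p p p
o x k k p k o x k k p k o x k k p k o x

Derivation:
Row 2: chart row 2, WS - tiled (columns 1-20): x k x p o p x k x p o p x k x p o p x k; work from column 20 back to 1 with k<->p swapped.
Row 3: chart row 3, RS - tile across columns 1-20 and work as-is.
Row 4: chart row 1, WS - tiled (columns 1-20): x o p k p p x o p k p p x o p k p p x o; work from column 20 back to 1 with k<->p swapped.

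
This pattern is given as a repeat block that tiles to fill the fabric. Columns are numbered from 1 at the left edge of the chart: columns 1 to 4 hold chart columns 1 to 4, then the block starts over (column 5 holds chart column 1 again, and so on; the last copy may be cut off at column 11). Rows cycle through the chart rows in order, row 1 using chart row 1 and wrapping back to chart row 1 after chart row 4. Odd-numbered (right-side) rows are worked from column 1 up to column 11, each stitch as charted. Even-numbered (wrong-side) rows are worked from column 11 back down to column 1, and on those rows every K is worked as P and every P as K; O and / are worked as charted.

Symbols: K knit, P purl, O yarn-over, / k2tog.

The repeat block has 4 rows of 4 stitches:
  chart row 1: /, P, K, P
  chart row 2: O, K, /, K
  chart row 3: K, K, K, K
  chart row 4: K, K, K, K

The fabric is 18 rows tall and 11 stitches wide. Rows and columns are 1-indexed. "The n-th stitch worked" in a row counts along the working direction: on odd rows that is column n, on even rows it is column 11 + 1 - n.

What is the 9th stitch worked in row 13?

Row 13: (13-1) mod 4 = 0, so use chart row 1. Odd row -> RS.
Chart row 1 tiled across columns 1-11: / P K P / P K P / P K
RS: work column 1 to column 11, symbols as charted — the tiled row is the row as worked.
Counting 9 along the worked row gives /.

Stitch:
/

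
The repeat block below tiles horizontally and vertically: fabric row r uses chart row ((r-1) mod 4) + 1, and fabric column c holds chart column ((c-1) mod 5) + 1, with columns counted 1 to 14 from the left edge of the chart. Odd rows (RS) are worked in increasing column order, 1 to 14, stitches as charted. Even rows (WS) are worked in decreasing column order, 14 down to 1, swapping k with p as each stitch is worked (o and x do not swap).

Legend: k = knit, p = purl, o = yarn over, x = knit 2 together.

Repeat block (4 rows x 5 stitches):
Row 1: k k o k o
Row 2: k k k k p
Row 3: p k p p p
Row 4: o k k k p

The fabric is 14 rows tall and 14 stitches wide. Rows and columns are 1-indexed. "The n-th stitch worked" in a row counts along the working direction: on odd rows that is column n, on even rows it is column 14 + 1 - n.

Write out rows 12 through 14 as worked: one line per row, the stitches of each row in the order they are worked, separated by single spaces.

Rows as worked:
p p p o k p p p o k p p p o
k k o k o k k o k o k k o k
p p p p k p p p p k p p p p

Derivation:
Row 12: chart row 4, WS - tiled (columns 1-14): o k k k p o k k k p o k k k; work from column 14 back to 1 with k<->p swapped.
Row 13: chart row 1, RS - tile across columns 1-14 and work as-is.
Row 14: chart row 2, WS - tiled (columns 1-14): k k k k p k k k k p k k k k; work from column 14 back to 1 with k<->p swapped.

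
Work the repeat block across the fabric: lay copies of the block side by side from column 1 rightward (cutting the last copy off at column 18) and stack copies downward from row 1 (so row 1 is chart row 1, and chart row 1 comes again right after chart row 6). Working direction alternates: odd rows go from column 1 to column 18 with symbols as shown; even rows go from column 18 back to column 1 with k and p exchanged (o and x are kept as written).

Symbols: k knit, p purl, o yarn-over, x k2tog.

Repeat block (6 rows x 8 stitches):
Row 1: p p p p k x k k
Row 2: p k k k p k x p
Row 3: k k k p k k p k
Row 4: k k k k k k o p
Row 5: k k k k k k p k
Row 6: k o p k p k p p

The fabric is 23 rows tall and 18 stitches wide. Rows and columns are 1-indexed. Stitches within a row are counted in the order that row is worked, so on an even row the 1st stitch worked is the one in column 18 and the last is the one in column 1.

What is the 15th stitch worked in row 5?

== STITCH ==
p

Derivation:
Row 5: (5-1) mod 6 = 4, so use chart row 5. Odd row -> RS.
Chart row 5 tiled across columns 1-18: k k k k k k p k k k k k k k p k k k
RS row: no reversal, no swap; stitch n worked = column n.
Counting 15 along the worked row gives p.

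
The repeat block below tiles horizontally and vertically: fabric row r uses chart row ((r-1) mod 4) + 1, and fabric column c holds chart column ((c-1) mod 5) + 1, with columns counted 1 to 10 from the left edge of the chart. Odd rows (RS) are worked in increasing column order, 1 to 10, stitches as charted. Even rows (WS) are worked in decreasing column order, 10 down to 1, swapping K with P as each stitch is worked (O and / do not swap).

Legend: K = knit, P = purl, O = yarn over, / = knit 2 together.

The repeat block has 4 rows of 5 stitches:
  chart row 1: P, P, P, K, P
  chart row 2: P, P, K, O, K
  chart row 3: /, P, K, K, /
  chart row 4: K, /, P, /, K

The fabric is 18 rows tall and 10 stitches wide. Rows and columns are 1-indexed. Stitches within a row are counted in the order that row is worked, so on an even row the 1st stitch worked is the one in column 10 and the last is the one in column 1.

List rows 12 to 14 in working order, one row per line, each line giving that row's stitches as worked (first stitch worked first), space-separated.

Result:
P / K / P P / K / P
P P P K P P P P K P
P O P K K P O P K K

Derivation:
Row 12: chart row 4, WS - tiled (columns 1-10): K / P / K K / P / K; work from column 10 back to 1 with K<->P swapped.
Row 13: chart row 1, RS - tile across columns 1-10 and work as-is.
Row 14: chart row 2, WS - tiled (columns 1-10): P P K O K P P K O K; work from column 10 back to 1 with K<->P swapped.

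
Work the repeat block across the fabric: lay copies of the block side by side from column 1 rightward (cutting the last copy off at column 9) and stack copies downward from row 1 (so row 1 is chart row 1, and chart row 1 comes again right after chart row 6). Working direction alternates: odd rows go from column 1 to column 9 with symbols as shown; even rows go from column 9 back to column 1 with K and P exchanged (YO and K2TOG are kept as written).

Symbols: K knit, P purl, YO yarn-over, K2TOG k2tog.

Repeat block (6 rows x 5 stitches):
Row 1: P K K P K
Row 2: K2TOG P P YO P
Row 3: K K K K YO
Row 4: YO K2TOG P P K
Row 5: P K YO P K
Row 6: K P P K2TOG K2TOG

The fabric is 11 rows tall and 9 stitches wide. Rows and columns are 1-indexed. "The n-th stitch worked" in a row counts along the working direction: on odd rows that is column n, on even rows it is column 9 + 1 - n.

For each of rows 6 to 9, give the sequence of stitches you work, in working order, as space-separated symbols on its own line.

Row 6: chart row 6, WS - tiled (columns 1-9): K P P K2TOG K2TOG K P P K2TOG; work from column 9 back to 1 with K<->P swapped.
Row 7: chart row 1, RS - tile across columns 1-9 and work as-is.
Row 8: chart row 2, WS - tiled (columns 1-9): K2TOG P P YO P K2TOG P P YO; work from column 9 back to 1 with K<->P swapped.
Row 9: chart row 3, RS - tile across columns 1-9 and work as-is.

Rows as worked:
K2TOG K K P K2TOG K2TOG K K P
P K K P K P K K P
YO K K K2TOG K YO K K K2TOG
K K K K YO K K K K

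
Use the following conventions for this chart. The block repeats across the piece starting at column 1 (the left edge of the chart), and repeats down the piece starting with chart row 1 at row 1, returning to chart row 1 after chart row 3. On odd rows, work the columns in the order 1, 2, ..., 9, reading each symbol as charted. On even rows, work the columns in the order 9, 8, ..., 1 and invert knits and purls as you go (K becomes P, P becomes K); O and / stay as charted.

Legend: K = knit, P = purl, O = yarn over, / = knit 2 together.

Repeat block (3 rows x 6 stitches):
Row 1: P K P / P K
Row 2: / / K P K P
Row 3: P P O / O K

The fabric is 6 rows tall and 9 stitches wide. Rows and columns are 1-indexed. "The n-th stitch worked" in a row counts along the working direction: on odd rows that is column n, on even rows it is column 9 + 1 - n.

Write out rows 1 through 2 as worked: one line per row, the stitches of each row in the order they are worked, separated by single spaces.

Row 1: chart row 1, RS - tile across columns 1-9 and work as-is.
Row 2: chart row 2, WS - tiled (columns 1-9): / / K P K P / / K; work from column 9 back to 1 with K<->P swapped.

== ROWS AS WORKED ==
P K P / P K P K P
P / / K P K P / /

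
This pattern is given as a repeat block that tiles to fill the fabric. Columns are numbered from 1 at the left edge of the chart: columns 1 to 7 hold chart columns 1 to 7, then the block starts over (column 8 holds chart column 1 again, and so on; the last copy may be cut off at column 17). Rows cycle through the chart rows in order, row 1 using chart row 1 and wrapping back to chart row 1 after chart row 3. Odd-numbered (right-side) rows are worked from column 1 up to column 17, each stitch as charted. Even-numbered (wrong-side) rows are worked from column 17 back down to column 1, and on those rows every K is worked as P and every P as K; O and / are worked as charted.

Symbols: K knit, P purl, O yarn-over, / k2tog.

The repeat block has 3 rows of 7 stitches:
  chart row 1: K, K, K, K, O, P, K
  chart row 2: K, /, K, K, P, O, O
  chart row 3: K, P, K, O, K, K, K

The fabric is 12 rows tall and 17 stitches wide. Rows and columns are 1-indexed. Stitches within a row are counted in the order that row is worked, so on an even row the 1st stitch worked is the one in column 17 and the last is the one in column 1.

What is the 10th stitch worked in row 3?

Row 3 uses chart row ((3-1) mod 3)+1 = 3. Row 3 is odd, so RS.
Chart row 3 tiled across columns 1-17: K P K O K K K K P K O K K K K P K
RS row: no reversal, no swap; stitch n worked = column n.
The 10th stitch worked is K.

== STITCH ==
K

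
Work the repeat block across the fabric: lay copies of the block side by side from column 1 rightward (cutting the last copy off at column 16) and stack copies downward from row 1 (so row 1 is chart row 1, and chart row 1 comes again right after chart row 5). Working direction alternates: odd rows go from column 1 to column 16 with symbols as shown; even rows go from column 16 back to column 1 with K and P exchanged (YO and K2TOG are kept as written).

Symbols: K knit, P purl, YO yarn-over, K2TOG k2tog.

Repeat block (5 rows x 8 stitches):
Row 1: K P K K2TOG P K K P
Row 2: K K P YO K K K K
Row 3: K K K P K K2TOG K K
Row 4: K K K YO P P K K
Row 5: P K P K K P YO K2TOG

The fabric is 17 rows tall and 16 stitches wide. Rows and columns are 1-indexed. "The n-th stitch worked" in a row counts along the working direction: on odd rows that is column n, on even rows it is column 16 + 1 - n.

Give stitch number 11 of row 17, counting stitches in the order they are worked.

== STITCH ==
P

Derivation:
For row 17: chart row = ((17-1) mod 5) + 1 = 2; this is a RS (odd) row.
Chart row 2 tiled across columns 1-16: K K P YO K K K K K K P YO K K K K
RS row: no reversal, no swap; stitch n worked = column n.
The 11th stitch worked is P.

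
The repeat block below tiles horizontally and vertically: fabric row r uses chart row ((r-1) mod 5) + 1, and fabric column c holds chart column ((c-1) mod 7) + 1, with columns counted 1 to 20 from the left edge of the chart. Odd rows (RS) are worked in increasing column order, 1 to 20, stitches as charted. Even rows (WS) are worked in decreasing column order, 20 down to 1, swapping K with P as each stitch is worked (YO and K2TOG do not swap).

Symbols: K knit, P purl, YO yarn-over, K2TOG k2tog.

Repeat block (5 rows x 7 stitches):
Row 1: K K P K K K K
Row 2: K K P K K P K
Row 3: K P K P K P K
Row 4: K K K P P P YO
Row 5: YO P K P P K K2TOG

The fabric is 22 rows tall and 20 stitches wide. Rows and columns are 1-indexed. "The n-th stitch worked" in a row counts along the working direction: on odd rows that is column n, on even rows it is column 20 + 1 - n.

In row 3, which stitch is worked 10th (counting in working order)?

Row 3 uses chart row ((3-1) mod 5)+1 = 3. Row 3 is odd, so RS.
Chart row 3 tiled across columns 1-20: K P K P K P K K P K P K P K K P K P K P
RS: work column 1 to column 20, symbols as charted — the tiled row is the row as worked.
Stitch 10 in working order -> K

== STITCH ==
K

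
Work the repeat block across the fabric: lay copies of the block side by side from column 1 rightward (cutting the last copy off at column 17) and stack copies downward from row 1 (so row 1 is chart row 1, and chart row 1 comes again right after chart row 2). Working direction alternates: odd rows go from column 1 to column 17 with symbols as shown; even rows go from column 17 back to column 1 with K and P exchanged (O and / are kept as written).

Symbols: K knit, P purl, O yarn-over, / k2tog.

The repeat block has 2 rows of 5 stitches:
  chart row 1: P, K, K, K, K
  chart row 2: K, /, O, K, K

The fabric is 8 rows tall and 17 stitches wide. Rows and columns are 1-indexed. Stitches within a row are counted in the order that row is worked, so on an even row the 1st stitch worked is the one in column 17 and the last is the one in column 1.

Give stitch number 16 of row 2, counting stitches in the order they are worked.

Row 2 uses chart row ((2-1) mod 2)+1 = 2. Row 2 is even, so WS.
Chart row 2 tiled across columns 1-17: K / O K K K / O K K K / O K K K /
WS row: flip the tiled sequence (start at column 17) and apply K<->P; O and / stay.
Row 2 as worked: / P P P O / P P P O / P P P O / P
Stitch 16 in working order -> /

== STITCH ==
/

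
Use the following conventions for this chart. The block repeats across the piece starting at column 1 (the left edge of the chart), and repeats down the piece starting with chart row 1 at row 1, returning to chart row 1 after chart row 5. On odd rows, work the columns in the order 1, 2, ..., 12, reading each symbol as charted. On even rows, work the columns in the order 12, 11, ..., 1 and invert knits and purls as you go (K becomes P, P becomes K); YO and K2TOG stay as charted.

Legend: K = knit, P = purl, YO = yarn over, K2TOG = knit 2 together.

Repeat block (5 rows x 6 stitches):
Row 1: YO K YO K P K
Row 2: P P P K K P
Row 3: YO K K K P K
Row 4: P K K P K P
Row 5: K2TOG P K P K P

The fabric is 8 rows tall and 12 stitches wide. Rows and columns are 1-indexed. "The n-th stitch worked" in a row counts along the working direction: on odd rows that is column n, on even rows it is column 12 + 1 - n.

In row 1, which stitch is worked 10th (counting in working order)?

Row 1: (1-1) mod 5 = 0, so use chart row 1. Odd row -> RS.
Chart row 1 tiled across columns 1-12: YO K YO K P K YO K YO K P K
Right side: take the tiled row as-is (worked left to right from column 1).
The 10th stitch worked is K.

Stitch:
K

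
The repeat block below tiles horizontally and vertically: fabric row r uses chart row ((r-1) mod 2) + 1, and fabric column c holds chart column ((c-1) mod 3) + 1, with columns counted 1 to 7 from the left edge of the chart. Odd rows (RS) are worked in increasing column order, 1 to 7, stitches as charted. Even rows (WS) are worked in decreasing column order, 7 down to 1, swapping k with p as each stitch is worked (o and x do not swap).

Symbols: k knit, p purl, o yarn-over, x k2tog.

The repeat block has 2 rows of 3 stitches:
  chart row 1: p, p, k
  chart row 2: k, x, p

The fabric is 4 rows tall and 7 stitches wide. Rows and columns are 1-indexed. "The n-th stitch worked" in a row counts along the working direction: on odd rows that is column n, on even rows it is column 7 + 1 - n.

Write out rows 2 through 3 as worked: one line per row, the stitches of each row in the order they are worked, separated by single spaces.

Row 2: chart row 2, WS - tiled (columns 1-7): k x p k x p k; work from column 7 back to 1 with k<->p swapped.
Row 3: chart row 1, RS - tile across columns 1-7 and work as-is.

Rows as worked:
p k x p k x p
p p k p p k p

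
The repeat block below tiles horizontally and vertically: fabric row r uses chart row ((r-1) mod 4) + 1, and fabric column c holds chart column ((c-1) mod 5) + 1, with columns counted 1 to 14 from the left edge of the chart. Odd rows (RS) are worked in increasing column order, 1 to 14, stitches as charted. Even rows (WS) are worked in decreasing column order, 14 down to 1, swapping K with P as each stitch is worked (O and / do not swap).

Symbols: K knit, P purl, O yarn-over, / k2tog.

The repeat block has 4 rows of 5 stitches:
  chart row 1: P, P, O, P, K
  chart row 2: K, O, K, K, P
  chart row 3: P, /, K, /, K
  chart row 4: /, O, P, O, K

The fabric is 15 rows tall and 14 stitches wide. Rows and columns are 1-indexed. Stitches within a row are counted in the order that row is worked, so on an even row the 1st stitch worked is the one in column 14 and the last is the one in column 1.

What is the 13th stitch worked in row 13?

Row 13 uses chart row ((13-1) mod 4)+1 = 1. Row 13 is odd, so RS.
Chart row 1 tiled across columns 1-14: P P O P K P P O P K P P O P
RS: work column 1 to column 14, symbols as charted — the tiled row is the row as worked.
Counting 13 along the worked row gives O.

Stitch:
O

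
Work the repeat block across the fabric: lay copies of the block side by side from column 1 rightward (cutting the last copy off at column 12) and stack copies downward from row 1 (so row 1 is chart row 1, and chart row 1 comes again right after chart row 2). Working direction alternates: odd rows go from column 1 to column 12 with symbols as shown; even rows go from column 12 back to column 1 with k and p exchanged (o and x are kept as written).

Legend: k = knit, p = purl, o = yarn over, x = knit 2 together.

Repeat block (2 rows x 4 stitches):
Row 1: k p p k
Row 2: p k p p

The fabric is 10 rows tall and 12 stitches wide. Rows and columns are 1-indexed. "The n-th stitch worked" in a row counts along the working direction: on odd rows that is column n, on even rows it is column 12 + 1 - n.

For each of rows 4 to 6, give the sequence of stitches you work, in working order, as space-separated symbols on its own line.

Result:
k k p k k k p k k k p k
k p p k k p p k k p p k
k k p k k k p k k k p k

Derivation:
Row 4: chart row 2, WS - tiled (columns 1-12): p k p p p k p p p k p p; work from column 12 back to 1 with k<->p swapped.
Row 5: chart row 1, RS - tile across columns 1-12 and work as-is.
Row 6: chart row 2, WS - tiled (columns 1-12): p k p p p k p p p k p p; work from column 12 back to 1 with k<->p swapped.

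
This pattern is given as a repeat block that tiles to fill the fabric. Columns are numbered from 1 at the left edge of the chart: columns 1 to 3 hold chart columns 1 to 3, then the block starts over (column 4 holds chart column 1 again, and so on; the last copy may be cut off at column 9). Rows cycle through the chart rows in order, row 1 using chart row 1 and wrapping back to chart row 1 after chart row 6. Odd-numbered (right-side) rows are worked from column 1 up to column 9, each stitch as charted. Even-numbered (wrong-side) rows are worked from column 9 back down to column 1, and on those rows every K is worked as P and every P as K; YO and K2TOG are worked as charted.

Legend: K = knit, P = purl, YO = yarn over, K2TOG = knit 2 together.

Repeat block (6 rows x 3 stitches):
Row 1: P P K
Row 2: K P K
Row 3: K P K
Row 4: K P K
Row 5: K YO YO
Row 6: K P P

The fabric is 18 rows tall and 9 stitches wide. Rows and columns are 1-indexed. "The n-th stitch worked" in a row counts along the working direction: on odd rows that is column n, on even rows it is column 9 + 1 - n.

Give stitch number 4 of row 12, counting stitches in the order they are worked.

Row 12: (12-1) mod 6 = 5, so use chart row 6. Even row -> WS.
Chart row 6 tiled across columns 1-9: K P P K P P K P P
WS row: flip the tiled sequence (start at column 9) and apply K<->P; YO and K2TOG stay.
Row 12 as worked: K K P K K P K K P
Counting 4 along the worked row gives K.

== STITCH ==
K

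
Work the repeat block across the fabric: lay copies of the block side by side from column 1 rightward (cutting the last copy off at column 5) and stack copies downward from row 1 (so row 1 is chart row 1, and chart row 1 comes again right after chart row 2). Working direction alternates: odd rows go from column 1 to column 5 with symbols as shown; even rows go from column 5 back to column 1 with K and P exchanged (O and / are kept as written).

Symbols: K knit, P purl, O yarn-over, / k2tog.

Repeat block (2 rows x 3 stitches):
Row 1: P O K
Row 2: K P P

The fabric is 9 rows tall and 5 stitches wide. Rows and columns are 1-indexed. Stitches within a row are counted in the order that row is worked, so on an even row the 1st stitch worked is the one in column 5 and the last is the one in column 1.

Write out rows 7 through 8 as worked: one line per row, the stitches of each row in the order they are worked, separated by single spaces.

Row 7: chart row 1, RS - tile across columns 1-5 and work as-is.
Row 8: chart row 2, WS - tiled (columns 1-5): K P P K P; work from column 5 back to 1 with K<->P swapped.

Rows as worked:
P O K P O
K P K K P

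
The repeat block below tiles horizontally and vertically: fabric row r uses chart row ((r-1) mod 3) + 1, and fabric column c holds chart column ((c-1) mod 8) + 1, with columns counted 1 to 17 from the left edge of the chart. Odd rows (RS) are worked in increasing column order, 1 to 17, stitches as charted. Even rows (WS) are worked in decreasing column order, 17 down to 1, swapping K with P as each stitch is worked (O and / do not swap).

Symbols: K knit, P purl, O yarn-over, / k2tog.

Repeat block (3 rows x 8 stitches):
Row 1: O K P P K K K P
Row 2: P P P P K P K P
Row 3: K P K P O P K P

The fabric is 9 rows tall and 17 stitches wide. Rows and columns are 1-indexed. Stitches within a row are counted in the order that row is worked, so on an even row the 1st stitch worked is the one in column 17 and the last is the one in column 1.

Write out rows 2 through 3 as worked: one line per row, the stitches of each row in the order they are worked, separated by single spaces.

Row 2: chart row 2, WS - tiled (columns 1-17): P P P P K P K P P P P P K P K P P; work from column 17 back to 1 with K<->P swapped.
Row 3: chart row 3, RS - tile across columns 1-17 and work as-is.

Rows as worked:
K K P K P K K K K K P K P K K K K
K P K P O P K P K P K P O P K P K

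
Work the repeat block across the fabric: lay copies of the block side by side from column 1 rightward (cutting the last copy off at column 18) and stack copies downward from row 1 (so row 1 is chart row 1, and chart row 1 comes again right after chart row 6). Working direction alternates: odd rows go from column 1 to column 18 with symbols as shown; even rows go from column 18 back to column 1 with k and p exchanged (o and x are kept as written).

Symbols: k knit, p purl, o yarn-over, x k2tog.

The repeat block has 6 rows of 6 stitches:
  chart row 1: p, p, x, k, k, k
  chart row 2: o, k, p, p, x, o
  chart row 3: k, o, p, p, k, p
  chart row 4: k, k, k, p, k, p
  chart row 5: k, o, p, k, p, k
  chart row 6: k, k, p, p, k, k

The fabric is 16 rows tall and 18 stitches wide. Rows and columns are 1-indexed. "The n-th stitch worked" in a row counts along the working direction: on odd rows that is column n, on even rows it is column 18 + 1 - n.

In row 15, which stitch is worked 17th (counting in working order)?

Result:
k

Derivation:
Row 15 uses chart row ((15-1) mod 6)+1 = 3. Row 15 is odd, so RS.
Chart row 3 tiled across columns 1-18: k o p p k p k o p p k p k o p p k p
Right side: take the tiled row as-is (worked left to right from column 1).
Stitch 17 in working order -> k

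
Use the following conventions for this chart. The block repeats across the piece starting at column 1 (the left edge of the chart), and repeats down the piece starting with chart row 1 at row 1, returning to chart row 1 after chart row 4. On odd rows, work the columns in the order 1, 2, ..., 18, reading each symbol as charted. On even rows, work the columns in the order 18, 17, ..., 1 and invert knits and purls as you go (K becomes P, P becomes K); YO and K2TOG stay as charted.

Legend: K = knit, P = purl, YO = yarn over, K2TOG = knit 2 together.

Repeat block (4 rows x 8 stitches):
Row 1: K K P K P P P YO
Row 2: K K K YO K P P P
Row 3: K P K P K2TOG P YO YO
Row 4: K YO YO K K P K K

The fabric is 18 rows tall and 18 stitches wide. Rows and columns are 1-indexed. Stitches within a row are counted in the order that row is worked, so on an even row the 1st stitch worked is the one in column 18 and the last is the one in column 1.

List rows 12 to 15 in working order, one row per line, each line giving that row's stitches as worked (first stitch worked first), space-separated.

== ROWS AS WORKED ==
YO P P P K P P YO YO P P P K P P YO YO P
K K P K P P P YO K K P K P P P YO K K
P P K K K P YO P P P K K K P YO P P P
K P K P K2TOG P YO YO K P K P K2TOG P YO YO K P

Derivation:
Row 12: chart row 4, WS - tiled (columns 1-18): K YO YO K K P K K K YO YO K K P K K K YO; work from column 18 back to 1 with K<->P swapped.
Row 13: chart row 1, RS - tile across columns 1-18 and work as-is.
Row 14: chart row 2, WS - tiled (columns 1-18): K K K YO K P P P K K K YO K P P P K K; work from column 18 back to 1 with K<->P swapped.
Row 15: chart row 3, RS - tile across columns 1-18 and work as-is.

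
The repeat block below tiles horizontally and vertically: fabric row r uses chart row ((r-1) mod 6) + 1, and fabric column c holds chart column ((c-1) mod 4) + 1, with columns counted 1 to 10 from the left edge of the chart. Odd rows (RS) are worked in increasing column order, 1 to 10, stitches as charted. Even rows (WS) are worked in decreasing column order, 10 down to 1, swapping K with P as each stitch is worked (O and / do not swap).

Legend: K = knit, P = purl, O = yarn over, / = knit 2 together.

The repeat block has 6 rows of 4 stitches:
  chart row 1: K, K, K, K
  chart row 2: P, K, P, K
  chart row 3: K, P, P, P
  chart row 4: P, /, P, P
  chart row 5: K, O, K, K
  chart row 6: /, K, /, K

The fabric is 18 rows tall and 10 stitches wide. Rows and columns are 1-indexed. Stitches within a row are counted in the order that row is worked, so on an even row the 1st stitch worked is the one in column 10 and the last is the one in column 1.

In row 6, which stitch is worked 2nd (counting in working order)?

== STITCH ==
/

Derivation:
For row 6: chart row = ((6-1) mod 6) + 1 = 6; this is a WS (even) row.
Chart row 6 tiled across columns 1-10: / K / K / K / K / K
WS: work from column 10 back to column 1 (reverse the tiled row), swapping K<->P (O and / unchanged).
Row 6 as worked: P / P / P / P / P /
Counting 2 along the worked row gives /.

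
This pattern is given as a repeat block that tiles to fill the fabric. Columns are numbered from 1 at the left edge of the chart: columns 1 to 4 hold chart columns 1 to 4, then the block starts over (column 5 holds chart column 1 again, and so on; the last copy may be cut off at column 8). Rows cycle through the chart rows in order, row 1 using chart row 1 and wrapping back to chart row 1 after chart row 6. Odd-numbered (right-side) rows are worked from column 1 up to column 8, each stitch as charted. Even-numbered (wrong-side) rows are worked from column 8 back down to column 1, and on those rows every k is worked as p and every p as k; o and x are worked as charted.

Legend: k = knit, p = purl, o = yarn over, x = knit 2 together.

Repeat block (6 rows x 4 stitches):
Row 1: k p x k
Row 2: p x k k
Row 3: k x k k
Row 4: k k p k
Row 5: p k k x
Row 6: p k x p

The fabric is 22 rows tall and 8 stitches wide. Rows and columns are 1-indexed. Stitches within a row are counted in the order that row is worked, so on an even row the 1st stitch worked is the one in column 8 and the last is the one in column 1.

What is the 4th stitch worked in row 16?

== STITCH ==
p

Derivation:
For row 16: chart row = ((16-1) mod 6) + 1 = 4; this is a WS (even) row.
Chart row 4 tiled across columns 1-8: k k p k k k p k
WS: work from column 8 back to column 1 (reverse the tiled row), swapping k<->p (o and x unchanged).
Row 16 as worked: p k p p p k p p
The 4th stitch worked is p.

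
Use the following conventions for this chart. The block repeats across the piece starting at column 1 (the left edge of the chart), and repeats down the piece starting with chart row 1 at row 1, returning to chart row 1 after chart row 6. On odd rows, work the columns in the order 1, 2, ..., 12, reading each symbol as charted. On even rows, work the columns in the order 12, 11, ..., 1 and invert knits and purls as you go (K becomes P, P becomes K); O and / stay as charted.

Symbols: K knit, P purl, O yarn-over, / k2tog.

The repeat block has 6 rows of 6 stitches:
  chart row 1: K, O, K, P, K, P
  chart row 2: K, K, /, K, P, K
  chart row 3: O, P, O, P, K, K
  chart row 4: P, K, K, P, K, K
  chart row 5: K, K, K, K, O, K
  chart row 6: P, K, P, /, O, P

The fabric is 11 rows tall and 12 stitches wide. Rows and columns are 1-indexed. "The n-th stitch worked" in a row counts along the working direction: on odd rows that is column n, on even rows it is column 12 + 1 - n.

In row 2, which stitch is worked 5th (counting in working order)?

== STITCH ==
P

Derivation:
Row 2 uses chart row ((2-1) mod 6)+1 = 2. Row 2 is even, so WS.
Chart row 2 tiled across columns 1-12: K K / K P K K K / K P K
WS row: flip the tiled sequence (start at column 12) and apply K<->P; O and / stay.
Row 2 as worked: P K P / P P P K P / P P
Counting 5 along the worked row gives P.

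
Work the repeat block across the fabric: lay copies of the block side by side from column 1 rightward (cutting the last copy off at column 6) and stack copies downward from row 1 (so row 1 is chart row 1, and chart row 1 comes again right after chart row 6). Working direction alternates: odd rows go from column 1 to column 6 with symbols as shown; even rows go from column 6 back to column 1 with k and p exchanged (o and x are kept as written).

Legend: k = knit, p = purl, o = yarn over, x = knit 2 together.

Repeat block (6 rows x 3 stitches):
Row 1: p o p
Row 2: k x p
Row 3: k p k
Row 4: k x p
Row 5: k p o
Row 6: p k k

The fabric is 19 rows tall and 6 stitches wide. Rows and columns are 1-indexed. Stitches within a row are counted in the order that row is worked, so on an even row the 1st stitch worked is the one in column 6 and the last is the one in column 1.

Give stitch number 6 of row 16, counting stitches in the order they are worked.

Row 16 uses chart row ((16-1) mod 6)+1 = 4. Row 16 is even, so WS.
Chart row 4 tiled across columns 1-6: k x p k x p
WS: work from column 6 back to column 1 (reverse the tiled row), swapping k<->p (o and x unchanged).
Row 16 as worked: k x p k x p
Stitch 6 in working order -> p

Result:
p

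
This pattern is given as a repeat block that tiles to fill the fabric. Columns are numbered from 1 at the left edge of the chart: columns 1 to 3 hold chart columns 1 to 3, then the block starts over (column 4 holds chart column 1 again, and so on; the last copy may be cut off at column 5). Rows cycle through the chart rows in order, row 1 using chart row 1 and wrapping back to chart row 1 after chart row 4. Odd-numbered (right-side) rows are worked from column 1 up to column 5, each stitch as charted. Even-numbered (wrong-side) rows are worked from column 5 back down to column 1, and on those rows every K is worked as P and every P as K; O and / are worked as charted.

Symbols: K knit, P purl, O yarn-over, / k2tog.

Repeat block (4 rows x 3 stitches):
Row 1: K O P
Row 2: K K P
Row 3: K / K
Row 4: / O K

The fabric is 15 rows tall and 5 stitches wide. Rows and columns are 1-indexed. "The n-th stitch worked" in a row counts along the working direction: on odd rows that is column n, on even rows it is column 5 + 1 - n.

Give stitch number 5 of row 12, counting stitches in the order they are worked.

== STITCH ==
/

Derivation:
For row 12: chart row = ((12-1) mod 4) + 1 = 4; this is a WS (even) row.
Chart row 4 tiled across columns 1-5: / O K / O
WS row: flip the tiled sequence (start at column 5) and apply K<->P; O and / stay.
Row 12 as worked: O / P O /
Counting 5 along the worked row gives /.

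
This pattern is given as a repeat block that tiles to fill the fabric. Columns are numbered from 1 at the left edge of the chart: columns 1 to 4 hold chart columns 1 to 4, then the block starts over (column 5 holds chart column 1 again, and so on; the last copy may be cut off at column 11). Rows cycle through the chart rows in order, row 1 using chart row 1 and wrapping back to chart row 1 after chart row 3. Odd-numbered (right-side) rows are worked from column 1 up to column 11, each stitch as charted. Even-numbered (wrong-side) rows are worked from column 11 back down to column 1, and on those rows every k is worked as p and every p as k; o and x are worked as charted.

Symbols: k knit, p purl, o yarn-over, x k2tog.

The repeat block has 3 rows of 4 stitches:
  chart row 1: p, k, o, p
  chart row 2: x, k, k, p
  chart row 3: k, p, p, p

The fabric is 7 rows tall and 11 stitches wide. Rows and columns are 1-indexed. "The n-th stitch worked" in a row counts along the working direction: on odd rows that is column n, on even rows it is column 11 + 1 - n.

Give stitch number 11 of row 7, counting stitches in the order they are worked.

Row 7 uses chart row ((7-1) mod 3)+1 = 1. Row 7 is odd, so RS.
Chart row 1 tiled across columns 1-11: p k o p p k o p p k o
RS: work column 1 to column 11, symbols as charted — the tiled row is the row as worked.
Counting 11 along the worked row gives o.

Result:
o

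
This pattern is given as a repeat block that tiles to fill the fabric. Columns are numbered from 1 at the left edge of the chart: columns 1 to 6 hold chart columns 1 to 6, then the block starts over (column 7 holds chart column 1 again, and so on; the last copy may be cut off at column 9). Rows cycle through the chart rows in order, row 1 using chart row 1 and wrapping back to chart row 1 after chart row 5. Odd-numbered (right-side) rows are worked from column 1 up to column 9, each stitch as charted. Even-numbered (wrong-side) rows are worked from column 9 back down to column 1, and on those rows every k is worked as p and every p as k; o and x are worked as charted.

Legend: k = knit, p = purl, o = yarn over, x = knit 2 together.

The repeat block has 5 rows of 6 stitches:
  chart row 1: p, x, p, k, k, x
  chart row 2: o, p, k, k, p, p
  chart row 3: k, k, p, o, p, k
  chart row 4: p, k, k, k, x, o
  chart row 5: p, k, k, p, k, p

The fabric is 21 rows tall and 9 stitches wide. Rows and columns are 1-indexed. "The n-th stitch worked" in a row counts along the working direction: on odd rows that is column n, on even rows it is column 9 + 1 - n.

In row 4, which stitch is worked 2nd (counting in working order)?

== STITCH ==
p

Derivation:
For row 4: chart row = ((4-1) mod 5) + 1 = 4; this is a WS (even) row.
Chart row 4 tiled across columns 1-9: p k k k x o p k k
WS: work from column 9 back to column 1 (reverse the tiled row), swapping k<->p (o and x unchanged).
Row 4 as worked: p p k o x p p p k
Stitch 2 in working order -> p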